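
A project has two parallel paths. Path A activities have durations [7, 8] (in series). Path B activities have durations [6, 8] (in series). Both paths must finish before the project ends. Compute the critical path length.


Path A total = 7 + 8 = 15
Path B total = 6 + 8 = 14
Critical path = longest path = max(15, 14) = 15

15


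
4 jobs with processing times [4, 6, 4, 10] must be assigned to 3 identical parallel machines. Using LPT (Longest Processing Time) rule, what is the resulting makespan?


Sort jobs in decreasing order (LPT): [10, 6, 4, 4]
Assign each job to the least loaded machine:
  Machine 1: jobs [10], load = 10
  Machine 2: jobs [6], load = 6
  Machine 3: jobs [4, 4], load = 8
Makespan = max load = 10

10


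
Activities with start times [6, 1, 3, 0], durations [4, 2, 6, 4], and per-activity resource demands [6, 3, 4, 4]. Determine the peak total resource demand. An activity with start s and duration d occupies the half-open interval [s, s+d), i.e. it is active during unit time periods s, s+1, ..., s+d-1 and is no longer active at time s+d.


Each activity i is active on [start_i, start_i + duration_i).
Compute total resource usage per time slot:
  t=0: active resources = [4], total = 4
  t=1: active resources = [3, 4], total = 7
  t=2: active resources = [3, 4], total = 7
  t=3: active resources = [4, 4], total = 8
  t=4: active resources = [4], total = 4
  t=5: active resources = [4], total = 4
  t=6: active resources = [6, 4], total = 10
  t=7: active resources = [6, 4], total = 10
  t=8: active resources = [6, 4], total = 10
  t=9: active resources = [6], total = 6
Peak resource demand = 10

10


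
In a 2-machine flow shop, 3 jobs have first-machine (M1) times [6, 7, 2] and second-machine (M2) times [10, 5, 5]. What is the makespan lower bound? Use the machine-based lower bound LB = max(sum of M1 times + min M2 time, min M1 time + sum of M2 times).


LB1 = sum(M1 times) + min(M2 times) = 15 + 5 = 20
LB2 = min(M1 times) + sum(M2 times) = 2 + 20 = 22
Lower bound = max(LB1, LB2) = max(20, 22) = 22

22


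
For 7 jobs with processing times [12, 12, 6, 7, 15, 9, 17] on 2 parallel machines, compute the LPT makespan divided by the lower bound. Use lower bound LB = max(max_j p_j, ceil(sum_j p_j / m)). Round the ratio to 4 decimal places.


LPT order: [17, 15, 12, 12, 9, 7, 6]
Machine loads after assignment: [42, 36]
LPT makespan = 42
Lower bound = max(max_job, ceil(total/2)) = max(17, 39) = 39
Ratio = 42 / 39 = 1.0769

1.0769


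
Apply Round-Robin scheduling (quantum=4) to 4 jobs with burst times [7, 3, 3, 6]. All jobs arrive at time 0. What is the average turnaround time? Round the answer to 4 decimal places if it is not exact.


Time quantum = 4
Execution trace:
  J1 runs 4 units, time = 4
  J2 runs 3 units, time = 7
  J3 runs 3 units, time = 10
  J4 runs 4 units, time = 14
  J1 runs 3 units, time = 17
  J4 runs 2 units, time = 19
Finish times: [17, 7, 10, 19]
Average turnaround = 53/4 = 13.25

13.25


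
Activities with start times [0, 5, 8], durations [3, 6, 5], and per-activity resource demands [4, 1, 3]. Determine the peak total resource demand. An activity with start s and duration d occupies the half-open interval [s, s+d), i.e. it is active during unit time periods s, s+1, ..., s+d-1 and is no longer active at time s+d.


Each activity i is active on [start_i, start_i + duration_i).
Compute total resource usage per time slot:
  t=0: active resources = [4], total = 4
  t=1: active resources = [4], total = 4
  t=2: active resources = [4], total = 4
  t=3: active resources = [], total = 0
  t=4: active resources = [], total = 0
  t=5: active resources = [1], total = 1
  t=6: active resources = [1], total = 1
  t=7: active resources = [1], total = 1
  t=8: active resources = [1, 3], total = 4
  t=9: active resources = [1, 3], total = 4
  t=10: active resources = [1, 3], total = 4
  t=11: active resources = [3], total = 3
  t=12: active resources = [3], total = 3
Peak resource demand = 4

4


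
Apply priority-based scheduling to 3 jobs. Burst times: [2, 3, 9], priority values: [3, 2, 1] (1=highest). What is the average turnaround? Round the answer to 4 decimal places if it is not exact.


Sort by priority (ascending = highest first):
Order: [(1, 9), (2, 3), (3, 2)]
Completion times:
  Priority 1, burst=9, C=9
  Priority 2, burst=3, C=12
  Priority 3, burst=2, C=14
Average turnaround = 35/3 = 11.6667

11.6667


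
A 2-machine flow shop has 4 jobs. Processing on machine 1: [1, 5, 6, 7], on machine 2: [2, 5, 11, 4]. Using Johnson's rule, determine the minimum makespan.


Apply Johnson's rule:
  Group 1 (a <= b): [(1, 1, 2), (2, 5, 5), (3, 6, 11)]
  Group 2 (a > b): [(4, 7, 4)]
Optimal job order: [1, 2, 3, 4]
Schedule:
  Job 1: M1 done at 1, M2 done at 3
  Job 2: M1 done at 6, M2 done at 11
  Job 3: M1 done at 12, M2 done at 23
  Job 4: M1 done at 19, M2 done at 27
Makespan = 27

27


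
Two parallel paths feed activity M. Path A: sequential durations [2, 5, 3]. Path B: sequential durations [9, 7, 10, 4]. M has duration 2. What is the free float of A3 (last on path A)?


ES(A3) = sum of predecessors on chain A = 7
EF(A3) = ES + duration = 7 + 3 = 10
Successor of A3 is M. ES(M) = max(sum(A), sum(B)) = max(10, 30) = 30
Free float = ES(successor) - EF(current) = 30 - 10 = 20

20


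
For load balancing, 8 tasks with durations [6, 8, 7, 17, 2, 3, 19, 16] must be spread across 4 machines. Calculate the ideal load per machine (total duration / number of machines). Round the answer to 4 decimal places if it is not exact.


Total processing time = 6 + 8 + 7 + 17 + 2 + 3 + 19 + 16 = 78
Number of machines = 4
Ideal balanced load = 78 / 4 = 19.5

19.5


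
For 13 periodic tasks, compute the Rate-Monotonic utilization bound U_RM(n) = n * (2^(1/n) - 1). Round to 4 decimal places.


Compute 2^(1/13) = 1.0547660765
Subtract 1: 1.0547660765 - 1 = 0.0547660765
Multiply by n: 13 * 0.0547660765 = 0.7119589945
Round to 4 dp: 0.7120

0.7120


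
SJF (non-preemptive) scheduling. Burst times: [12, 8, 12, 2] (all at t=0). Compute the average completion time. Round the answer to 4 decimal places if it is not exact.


SJF order (ascending): [2, 8, 12, 12]
Completion times:
  Job 1: burst=2, C=2
  Job 2: burst=8, C=10
  Job 3: burst=12, C=22
  Job 4: burst=12, C=34
Average completion = 68/4 = 17.0

17.0


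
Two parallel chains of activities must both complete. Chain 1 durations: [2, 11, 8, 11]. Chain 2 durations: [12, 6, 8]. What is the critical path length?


Path A total = 2 + 11 + 8 + 11 = 32
Path B total = 12 + 6 + 8 = 26
Critical path = longest path = max(32, 26) = 32

32


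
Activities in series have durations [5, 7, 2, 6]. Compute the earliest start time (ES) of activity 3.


Activity 3 starts after activities 1 through 2 complete.
Predecessor durations: [5, 7]
ES = 5 + 7 = 12

12


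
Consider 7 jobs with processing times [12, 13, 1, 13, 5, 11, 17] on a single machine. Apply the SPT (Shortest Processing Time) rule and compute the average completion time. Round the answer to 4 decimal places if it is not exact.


Sort jobs by processing time (SPT order): [1, 5, 11, 12, 13, 13, 17]
Compute completion times sequentially:
  Job 1: processing = 1, completes at 1
  Job 2: processing = 5, completes at 6
  Job 3: processing = 11, completes at 17
  Job 4: processing = 12, completes at 29
  Job 5: processing = 13, completes at 42
  Job 6: processing = 13, completes at 55
  Job 7: processing = 17, completes at 72
Sum of completion times = 222
Average completion time = 222/7 = 31.7143

31.7143


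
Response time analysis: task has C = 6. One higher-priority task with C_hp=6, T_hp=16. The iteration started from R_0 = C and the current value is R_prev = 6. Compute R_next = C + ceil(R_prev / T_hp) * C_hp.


R_next = C + ceil(R_prev / T_hp) * C_hp
ceil(6 / 16) = ceil(0.375) = 1
Interference = 1 * 6 = 6
R_next = 6 + 6 = 12

12


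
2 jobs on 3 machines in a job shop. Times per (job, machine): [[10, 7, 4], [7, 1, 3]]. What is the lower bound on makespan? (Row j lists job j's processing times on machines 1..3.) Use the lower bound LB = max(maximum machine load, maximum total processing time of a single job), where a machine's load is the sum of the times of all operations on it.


Machine loads:
  Machine 1: 10 + 7 = 17
  Machine 2: 7 + 1 = 8
  Machine 3: 4 + 3 = 7
Max machine load = 17
Job totals:
  Job 1: 21
  Job 2: 11
Max job total = 21
Lower bound = max(17, 21) = 21

21


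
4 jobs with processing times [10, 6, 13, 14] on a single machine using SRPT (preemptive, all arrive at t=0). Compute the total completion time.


Since all jobs arrive at t=0, SRPT equals SPT ordering.
SPT order: [6, 10, 13, 14]
Completion times:
  Job 1: p=6, C=6
  Job 2: p=10, C=16
  Job 3: p=13, C=29
  Job 4: p=14, C=43
Total completion time = 6 + 16 + 29 + 43 = 94

94


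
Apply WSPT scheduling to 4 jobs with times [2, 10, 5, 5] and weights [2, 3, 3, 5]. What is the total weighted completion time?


Compute p/w ratios and sort ascending (WSPT): [(2, 2), (5, 5), (5, 3), (10, 3)]
Compute weighted completion times:
  Job (p=2,w=2): C=2, w*C=2*2=4
  Job (p=5,w=5): C=7, w*C=5*7=35
  Job (p=5,w=3): C=12, w*C=3*12=36
  Job (p=10,w=3): C=22, w*C=3*22=66
Total weighted completion time = 141

141


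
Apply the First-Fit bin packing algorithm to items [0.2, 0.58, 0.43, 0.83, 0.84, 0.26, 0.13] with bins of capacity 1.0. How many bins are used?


Place items sequentially using First-Fit:
  Item 0.2 -> new Bin 1
  Item 0.58 -> Bin 1 (now 0.78)
  Item 0.43 -> new Bin 2
  Item 0.83 -> new Bin 3
  Item 0.84 -> new Bin 4
  Item 0.26 -> Bin 2 (now 0.69)
  Item 0.13 -> Bin 1 (now 0.91)
Total bins used = 4

4


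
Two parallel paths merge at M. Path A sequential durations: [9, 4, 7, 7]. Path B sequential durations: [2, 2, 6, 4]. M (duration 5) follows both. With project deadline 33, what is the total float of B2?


Forward pass: ES(B2) = sum of predecessors on chain B = 2
EF = ES + duration = 2 + 2 = 4
Backward pass: LF(M) = deadline = 33; LS(M) = 33 - 5 = 28
LF(B2) = LS(M) - sum(successors on chain B) = 28 - 10 = 18
LS = LF - duration = 18 - 2 = 16
Total float = LS - ES = 16 - 2 = 14

14


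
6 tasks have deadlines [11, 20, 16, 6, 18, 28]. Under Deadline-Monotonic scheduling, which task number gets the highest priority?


Sort tasks by relative deadline (ascending):
  Task 4: deadline = 6
  Task 1: deadline = 11
  Task 3: deadline = 16
  Task 5: deadline = 18
  Task 2: deadline = 20
  Task 6: deadline = 28
Priority order (highest first): [4, 1, 3, 5, 2, 6]
Highest priority task = 4

4


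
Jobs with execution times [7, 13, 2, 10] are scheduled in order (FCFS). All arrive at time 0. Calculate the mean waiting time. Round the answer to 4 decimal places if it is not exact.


FCFS order (as given): [7, 13, 2, 10]
Waiting times:
  Job 1: wait = 0
  Job 2: wait = 7
  Job 3: wait = 20
  Job 4: wait = 22
Sum of waiting times = 49
Average waiting time = 49/4 = 12.25

12.25


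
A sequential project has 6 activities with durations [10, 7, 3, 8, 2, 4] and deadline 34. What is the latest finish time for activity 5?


LF(activity 5) = deadline - sum of successor durations
Successors: activities 6 through 6 with durations [4]
Sum of successor durations = 4
LF = 34 - 4 = 30

30


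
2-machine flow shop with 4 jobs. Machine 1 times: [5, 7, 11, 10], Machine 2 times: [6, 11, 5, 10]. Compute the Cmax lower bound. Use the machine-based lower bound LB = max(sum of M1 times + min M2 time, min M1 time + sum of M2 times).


LB1 = sum(M1 times) + min(M2 times) = 33 + 5 = 38
LB2 = min(M1 times) + sum(M2 times) = 5 + 32 = 37
Lower bound = max(LB1, LB2) = max(38, 37) = 38

38


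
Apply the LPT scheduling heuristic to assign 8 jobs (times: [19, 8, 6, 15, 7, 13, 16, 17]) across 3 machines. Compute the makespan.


Sort jobs in decreasing order (LPT): [19, 17, 16, 15, 13, 8, 7, 6]
Assign each job to the least loaded machine:
  Machine 1: jobs [19, 8, 7], load = 34
  Machine 2: jobs [17, 13, 6], load = 36
  Machine 3: jobs [16, 15], load = 31
Makespan = max load = 36

36


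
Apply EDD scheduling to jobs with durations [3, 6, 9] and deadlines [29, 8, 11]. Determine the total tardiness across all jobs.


Sort by due date (EDD order): [(6, 8), (9, 11), (3, 29)]
Compute completion times and tardiness:
  Job 1: p=6, d=8, C=6, tardiness=max(0,6-8)=0
  Job 2: p=9, d=11, C=15, tardiness=max(0,15-11)=4
  Job 3: p=3, d=29, C=18, tardiness=max(0,18-29)=0
Total tardiness = 4

4


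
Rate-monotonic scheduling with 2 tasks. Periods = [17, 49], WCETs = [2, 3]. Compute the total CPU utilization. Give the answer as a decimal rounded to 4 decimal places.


Compute individual utilizations (exact fractions):
  Task 1: C/T = 2/17 (approx. 0.1176)
  Task 2: C/T = 3/49 (approx. 0.0612)
Total utilization U = 2/17 + 3/49 = 149/833
Rounded to 4 decimal places: U = 0.1789
RM (Liu & Layland) bound for 2 tasks = 0.828427; compare with U = 149/833 (approx. 0.178872)
U <= bound, so schedulable by RM sufficient condition.

0.1789


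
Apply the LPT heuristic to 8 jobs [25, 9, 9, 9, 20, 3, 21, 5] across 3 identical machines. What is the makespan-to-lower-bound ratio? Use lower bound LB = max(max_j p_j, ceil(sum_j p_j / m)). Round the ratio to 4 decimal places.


LPT order: [25, 21, 20, 9, 9, 9, 5, 3]
Machine loads after assignment: [34, 33, 34]
LPT makespan = 34
Lower bound = max(max_job, ceil(total/3)) = max(25, 34) = 34
Ratio = 34 / 34 = 1.0

1.0


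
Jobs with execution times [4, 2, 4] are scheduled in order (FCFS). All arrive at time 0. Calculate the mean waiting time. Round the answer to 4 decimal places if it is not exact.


FCFS order (as given): [4, 2, 4]
Waiting times:
  Job 1: wait = 0
  Job 2: wait = 4
  Job 3: wait = 6
Sum of waiting times = 10
Average waiting time = 10/3 = 3.3333

3.3333


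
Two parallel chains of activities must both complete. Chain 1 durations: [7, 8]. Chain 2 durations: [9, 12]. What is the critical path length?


Path A total = 7 + 8 = 15
Path B total = 9 + 12 = 21
Critical path = longest path = max(15, 21) = 21

21


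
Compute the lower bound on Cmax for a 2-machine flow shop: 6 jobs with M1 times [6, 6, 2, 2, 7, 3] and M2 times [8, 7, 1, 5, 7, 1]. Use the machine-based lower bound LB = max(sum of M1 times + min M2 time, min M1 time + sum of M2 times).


LB1 = sum(M1 times) + min(M2 times) = 26 + 1 = 27
LB2 = min(M1 times) + sum(M2 times) = 2 + 29 = 31
Lower bound = max(LB1, LB2) = max(27, 31) = 31

31


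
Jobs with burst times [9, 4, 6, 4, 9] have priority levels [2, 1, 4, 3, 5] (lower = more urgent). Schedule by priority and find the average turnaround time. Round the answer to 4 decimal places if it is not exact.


Sort by priority (ascending = highest first):
Order: [(1, 4), (2, 9), (3, 4), (4, 6), (5, 9)]
Completion times:
  Priority 1, burst=4, C=4
  Priority 2, burst=9, C=13
  Priority 3, burst=4, C=17
  Priority 4, burst=6, C=23
  Priority 5, burst=9, C=32
Average turnaround = 89/5 = 17.8

17.8


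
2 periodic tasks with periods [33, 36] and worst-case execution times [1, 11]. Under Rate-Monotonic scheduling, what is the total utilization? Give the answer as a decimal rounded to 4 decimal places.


Compute individual utilizations (exact fractions):
  Task 1: C/T = 1/33 (approx. 0.0303)
  Task 2: C/T = 11/36 (approx. 0.3056)
Total utilization U = 1/33 + 11/36 = 133/396
Rounded to 4 decimal places: U = 0.3359
RM (Liu & Layland) bound for 2 tasks = 0.828427; compare with U = 133/396 (approx. 0.335859)
U <= bound, so schedulable by RM sufficient condition.

0.3359


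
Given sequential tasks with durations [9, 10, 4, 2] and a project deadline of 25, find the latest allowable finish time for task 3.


LF(activity 3) = deadline - sum of successor durations
Successors: activities 4 through 4 with durations [2]
Sum of successor durations = 2
LF = 25 - 2 = 23

23


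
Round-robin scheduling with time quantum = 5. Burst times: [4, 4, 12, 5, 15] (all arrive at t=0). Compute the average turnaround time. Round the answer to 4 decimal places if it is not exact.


Time quantum = 5
Execution trace:
  J1 runs 4 units, time = 4
  J2 runs 4 units, time = 8
  J3 runs 5 units, time = 13
  J4 runs 5 units, time = 18
  J5 runs 5 units, time = 23
  J3 runs 5 units, time = 28
  J5 runs 5 units, time = 33
  J3 runs 2 units, time = 35
  J5 runs 5 units, time = 40
Finish times: [4, 8, 35, 18, 40]
Average turnaround = 105/5 = 21.0

21.0


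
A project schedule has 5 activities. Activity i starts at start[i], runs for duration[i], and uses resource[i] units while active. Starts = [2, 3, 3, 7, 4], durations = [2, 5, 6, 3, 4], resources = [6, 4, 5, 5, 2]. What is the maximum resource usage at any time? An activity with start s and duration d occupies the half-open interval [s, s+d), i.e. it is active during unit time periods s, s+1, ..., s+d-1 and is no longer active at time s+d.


Each activity i is active on [start_i, start_i + duration_i).
Compute total resource usage per time slot:
  t=0: active resources = [], total = 0
  t=1: active resources = [], total = 0
  t=2: active resources = [6], total = 6
  t=3: active resources = [6, 4, 5], total = 15
  t=4: active resources = [4, 5, 2], total = 11
  t=5: active resources = [4, 5, 2], total = 11
  t=6: active resources = [4, 5, 2], total = 11
  t=7: active resources = [4, 5, 5, 2], total = 16
  t=8: active resources = [5, 5], total = 10
  t=9: active resources = [5], total = 5
Peak resource demand = 16

16


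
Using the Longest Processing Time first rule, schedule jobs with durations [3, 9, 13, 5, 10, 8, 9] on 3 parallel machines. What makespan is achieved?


Sort jobs in decreasing order (LPT): [13, 10, 9, 9, 8, 5, 3]
Assign each job to the least loaded machine:
  Machine 1: jobs [13, 5, 3], load = 21
  Machine 2: jobs [10, 8], load = 18
  Machine 3: jobs [9, 9], load = 18
Makespan = max load = 21

21


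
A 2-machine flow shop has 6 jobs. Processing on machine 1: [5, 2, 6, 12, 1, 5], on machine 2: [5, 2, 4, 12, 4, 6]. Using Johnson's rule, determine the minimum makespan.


Apply Johnson's rule:
  Group 1 (a <= b): [(5, 1, 4), (2, 2, 2), (1, 5, 5), (6, 5, 6), (4, 12, 12)]
  Group 2 (a > b): [(3, 6, 4)]
Optimal job order: [5, 2, 1, 6, 4, 3]
Schedule:
  Job 5: M1 done at 1, M2 done at 5
  Job 2: M1 done at 3, M2 done at 7
  Job 1: M1 done at 8, M2 done at 13
  Job 6: M1 done at 13, M2 done at 19
  Job 4: M1 done at 25, M2 done at 37
  Job 3: M1 done at 31, M2 done at 41
Makespan = 41

41


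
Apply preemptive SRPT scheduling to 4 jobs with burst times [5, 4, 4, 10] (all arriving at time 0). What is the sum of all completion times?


Since all jobs arrive at t=0, SRPT equals SPT ordering.
SPT order: [4, 4, 5, 10]
Completion times:
  Job 1: p=4, C=4
  Job 2: p=4, C=8
  Job 3: p=5, C=13
  Job 4: p=10, C=23
Total completion time = 4 + 8 + 13 + 23 = 48

48


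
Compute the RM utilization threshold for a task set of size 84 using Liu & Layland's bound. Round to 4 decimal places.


Compute 2^(1/84) = 1.0082858917
Subtract 1: 1.0082858917 - 1 = 0.0082858917
Multiply by n: 84 * 0.0082858917 = 0.6960149028
Round to 4 dp: 0.6960

0.6960


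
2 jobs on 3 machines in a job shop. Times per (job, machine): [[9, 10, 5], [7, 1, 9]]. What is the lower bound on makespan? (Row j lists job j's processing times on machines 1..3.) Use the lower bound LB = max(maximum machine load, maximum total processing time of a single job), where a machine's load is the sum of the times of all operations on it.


Machine loads:
  Machine 1: 9 + 7 = 16
  Machine 2: 10 + 1 = 11
  Machine 3: 5 + 9 = 14
Max machine load = 16
Job totals:
  Job 1: 24
  Job 2: 17
Max job total = 24
Lower bound = max(16, 24) = 24

24


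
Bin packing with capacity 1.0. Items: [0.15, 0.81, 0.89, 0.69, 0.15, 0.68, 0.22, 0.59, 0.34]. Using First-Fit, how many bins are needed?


Place items sequentially using First-Fit:
  Item 0.15 -> new Bin 1
  Item 0.81 -> Bin 1 (now 0.96)
  Item 0.89 -> new Bin 2
  Item 0.69 -> new Bin 3
  Item 0.15 -> Bin 3 (now 0.84)
  Item 0.68 -> new Bin 4
  Item 0.22 -> Bin 4 (now 0.9)
  Item 0.59 -> new Bin 5
  Item 0.34 -> Bin 5 (now 0.93)
Total bins used = 5

5


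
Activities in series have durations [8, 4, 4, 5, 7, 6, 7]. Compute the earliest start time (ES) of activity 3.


Activity 3 starts after activities 1 through 2 complete.
Predecessor durations: [8, 4]
ES = 8 + 4 = 12

12


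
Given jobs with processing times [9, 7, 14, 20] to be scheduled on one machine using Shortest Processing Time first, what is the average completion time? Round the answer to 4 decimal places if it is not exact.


Sort jobs by processing time (SPT order): [7, 9, 14, 20]
Compute completion times sequentially:
  Job 1: processing = 7, completes at 7
  Job 2: processing = 9, completes at 16
  Job 3: processing = 14, completes at 30
  Job 4: processing = 20, completes at 50
Sum of completion times = 103
Average completion time = 103/4 = 25.75

25.75


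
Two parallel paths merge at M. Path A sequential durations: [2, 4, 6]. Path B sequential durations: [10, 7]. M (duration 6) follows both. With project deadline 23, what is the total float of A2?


Forward pass: ES(A2) = sum of predecessors on chain A = 2
EF = ES + duration = 2 + 4 = 6
Backward pass: LF(M) = deadline = 23; LS(M) = 23 - 6 = 17
LF(A2) = LS(M) - sum(successors on chain A) = 17 - 6 = 11
LS = LF - duration = 11 - 4 = 7
Total float = LS - ES = 7 - 2 = 5

5


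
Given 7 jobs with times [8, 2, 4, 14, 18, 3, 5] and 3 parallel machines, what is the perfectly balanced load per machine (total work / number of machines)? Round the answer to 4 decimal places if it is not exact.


Total processing time = 8 + 2 + 4 + 14 + 18 + 3 + 5 = 54
Number of machines = 3
Ideal balanced load = 54 / 3 = 18.0

18.0


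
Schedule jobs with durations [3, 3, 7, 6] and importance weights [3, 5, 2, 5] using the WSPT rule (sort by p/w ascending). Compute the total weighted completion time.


Compute p/w ratios and sort ascending (WSPT): [(3, 5), (3, 3), (6, 5), (7, 2)]
Compute weighted completion times:
  Job (p=3,w=5): C=3, w*C=5*3=15
  Job (p=3,w=3): C=6, w*C=3*6=18
  Job (p=6,w=5): C=12, w*C=5*12=60
  Job (p=7,w=2): C=19, w*C=2*19=38
Total weighted completion time = 131

131


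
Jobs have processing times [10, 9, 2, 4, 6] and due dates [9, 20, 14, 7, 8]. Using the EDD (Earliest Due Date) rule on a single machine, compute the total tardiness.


Sort by due date (EDD order): [(4, 7), (6, 8), (10, 9), (2, 14), (9, 20)]
Compute completion times and tardiness:
  Job 1: p=4, d=7, C=4, tardiness=max(0,4-7)=0
  Job 2: p=6, d=8, C=10, tardiness=max(0,10-8)=2
  Job 3: p=10, d=9, C=20, tardiness=max(0,20-9)=11
  Job 4: p=2, d=14, C=22, tardiness=max(0,22-14)=8
  Job 5: p=9, d=20, C=31, tardiness=max(0,31-20)=11
Total tardiness = 32

32


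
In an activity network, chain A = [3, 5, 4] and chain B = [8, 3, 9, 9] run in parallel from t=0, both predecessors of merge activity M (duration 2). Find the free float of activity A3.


ES(A3) = sum of predecessors on chain A = 8
EF(A3) = ES + duration = 8 + 4 = 12
Successor of A3 is M. ES(M) = max(sum(A), sum(B)) = max(12, 29) = 29
Free float = ES(successor) - EF(current) = 29 - 12 = 17

17


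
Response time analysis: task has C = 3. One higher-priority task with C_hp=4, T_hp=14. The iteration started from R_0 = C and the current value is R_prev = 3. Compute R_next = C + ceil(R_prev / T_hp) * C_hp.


R_next = C + ceil(R_prev / T_hp) * C_hp
ceil(3 / 14) = ceil(0.2143) = 1
Interference = 1 * 4 = 4
R_next = 3 + 4 = 7

7


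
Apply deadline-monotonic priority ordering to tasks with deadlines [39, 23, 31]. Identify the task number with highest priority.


Sort tasks by relative deadline (ascending):
  Task 2: deadline = 23
  Task 3: deadline = 31
  Task 1: deadline = 39
Priority order (highest first): [2, 3, 1]
Highest priority task = 2

2


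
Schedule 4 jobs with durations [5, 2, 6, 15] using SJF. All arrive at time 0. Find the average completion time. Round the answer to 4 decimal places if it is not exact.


SJF order (ascending): [2, 5, 6, 15]
Completion times:
  Job 1: burst=2, C=2
  Job 2: burst=5, C=7
  Job 3: burst=6, C=13
  Job 4: burst=15, C=28
Average completion = 50/4 = 12.5

12.5


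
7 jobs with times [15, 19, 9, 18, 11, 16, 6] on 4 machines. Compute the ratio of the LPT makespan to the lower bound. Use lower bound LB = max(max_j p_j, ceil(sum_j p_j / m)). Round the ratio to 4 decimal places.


LPT order: [19, 18, 16, 15, 11, 9, 6]
Machine loads after assignment: [19, 24, 25, 26]
LPT makespan = 26
Lower bound = max(max_job, ceil(total/4)) = max(19, 24) = 24
Ratio = 26 / 24 = 1.0833

1.0833


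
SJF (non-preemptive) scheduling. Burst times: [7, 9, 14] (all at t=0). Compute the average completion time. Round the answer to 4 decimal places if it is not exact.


SJF order (ascending): [7, 9, 14]
Completion times:
  Job 1: burst=7, C=7
  Job 2: burst=9, C=16
  Job 3: burst=14, C=30
Average completion = 53/3 = 17.6667

17.6667


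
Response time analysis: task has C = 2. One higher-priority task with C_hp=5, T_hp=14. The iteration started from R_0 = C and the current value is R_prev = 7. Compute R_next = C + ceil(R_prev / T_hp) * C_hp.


R_next = C + ceil(R_prev / T_hp) * C_hp
ceil(7 / 14) = ceil(0.5) = 1
Interference = 1 * 5 = 5
R_next = 2 + 5 = 7
R_next = R_prev, so the iteration has converged (response time = 7).

7


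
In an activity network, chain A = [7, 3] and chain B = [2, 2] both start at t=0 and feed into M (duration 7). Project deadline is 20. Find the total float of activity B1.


Forward pass: ES(B1) = sum of predecessors on chain B = 0
EF = ES + duration = 0 + 2 = 2
Backward pass: LF(M) = deadline = 20; LS(M) = 20 - 7 = 13
LF(B1) = LS(M) - sum(successors on chain B) = 13 - 2 = 11
LS = LF - duration = 11 - 2 = 9
Total float = LS - ES = 9 - 0 = 9

9


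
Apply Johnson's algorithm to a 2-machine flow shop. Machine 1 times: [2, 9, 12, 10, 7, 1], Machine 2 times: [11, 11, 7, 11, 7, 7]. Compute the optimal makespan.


Apply Johnson's rule:
  Group 1 (a <= b): [(6, 1, 7), (1, 2, 11), (5, 7, 7), (2, 9, 11), (4, 10, 11)]
  Group 2 (a > b): [(3, 12, 7)]
Optimal job order: [6, 1, 5, 2, 4, 3]
Schedule:
  Job 6: M1 done at 1, M2 done at 8
  Job 1: M1 done at 3, M2 done at 19
  Job 5: M1 done at 10, M2 done at 26
  Job 2: M1 done at 19, M2 done at 37
  Job 4: M1 done at 29, M2 done at 48
  Job 3: M1 done at 41, M2 done at 55
Makespan = 55

55


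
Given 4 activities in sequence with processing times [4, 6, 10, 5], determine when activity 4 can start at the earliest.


Activity 4 starts after activities 1 through 3 complete.
Predecessor durations: [4, 6, 10]
ES = 4 + 6 + 10 = 20

20


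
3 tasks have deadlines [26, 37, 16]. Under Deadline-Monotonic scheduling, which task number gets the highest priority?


Sort tasks by relative deadline (ascending):
  Task 3: deadline = 16
  Task 1: deadline = 26
  Task 2: deadline = 37
Priority order (highest first): [3, 1, 2]
Highest priority task = 3

3


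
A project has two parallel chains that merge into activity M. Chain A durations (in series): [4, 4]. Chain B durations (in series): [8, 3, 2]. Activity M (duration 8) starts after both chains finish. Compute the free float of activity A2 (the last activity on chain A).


ES(A2) = sum of predecessors on chain A = 4
EF(A2) = ES + duration = 4 + 4 = 8
Successor of A2 is M. ES(M) = max(sum(A), sum(B)) = max(8, 13) = 13
Free float = ES(successor) - EF(current) = 13 - 8 = 5

5


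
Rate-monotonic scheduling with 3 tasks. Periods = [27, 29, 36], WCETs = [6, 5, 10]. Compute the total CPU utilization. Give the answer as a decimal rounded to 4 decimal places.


Compute individual utilizations (exact fractions):
  Task 1: C/T = 6/27 = 2/9 (approx. 0.2222)
  Task 2: C/T = 5/29 (approx. 0.1724)
  Task 3: C/T = 10/36 = 5/18 (approx. 0.2778)
Total utilization U = 2/9 + 5/29 + 5/18 = 39/58
Rounded to 4 decimal places: U = 0.6724
RM (Liu & Layland) bound for 3 tasks = 0.779763; compare with U = 39/58 (approx. 0.672414)
U <= bound, so schedulable by RM sufficient condition.

0.6724


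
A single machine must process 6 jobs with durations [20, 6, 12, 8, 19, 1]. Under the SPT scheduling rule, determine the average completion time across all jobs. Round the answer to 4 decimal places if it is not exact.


Sort jobs by processing time (SPT order): [1, 6, 8, 12, 19, 20]
Compute completion times sequentially:
  Job 1: processing = 1, completes at 1
  Job 2: processing = 6, completes at 7
  Job 3: processing = 8, completes at 15
  Job 4: processing = 12, completes at 27
  Job 5: processing = 19, completes at 46
  Job 6: processing = 20, completes at 66
Sum of completion times = 162
Average completion time = 162/6 = 27.0

27.0


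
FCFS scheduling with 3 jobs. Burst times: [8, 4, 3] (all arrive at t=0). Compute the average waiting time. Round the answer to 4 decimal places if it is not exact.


FCFS order (as given): [8, 4, 3]
Waiting times:
  Job 1: wait = 0
  Job 2: wait = 8
  Job 3: wait = 12
Sum of waiting times = 20
Average waiting time = 20/3 = 6.6667

6.6667


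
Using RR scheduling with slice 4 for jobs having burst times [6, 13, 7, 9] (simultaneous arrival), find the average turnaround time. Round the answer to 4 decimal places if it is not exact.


Time quantum = 4
Execution trace:
  J1 runs 4 units, time = 4
  J2 runs 4 units, time = 8
  J3 runs 4 units, time = 12
  J4 runs 4 units, time = 16
  J1 runs 2 units, time = 18
  J2 runs 4 units, time = 22
  J3 runs 3 units, time = 25
  J4 runs 4 units, time = 29
  J2 runs 4 units, time = 33
  J4 runs 1 units, time = 34
  J2 runs 1 units, time = 35
Finish times: [18, 35, 25, 34]
Average turnaround = 112/4 = 28.0

28.0


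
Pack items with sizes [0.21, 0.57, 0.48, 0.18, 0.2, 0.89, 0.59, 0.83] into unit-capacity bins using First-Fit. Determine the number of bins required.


Place items sequentially using First-Fit:
  Item 0.21 -> new Bin 1
  Item 0.57 -> Bin 1 (now 0.78)
  Item 0.48 -> new Bin 2
  Item 0.18 -> Bin 1 (now 0.96)
  Item 0.2 -> Bin 2 (now 0.68)
  Item 0.89 -> new Bin 3
  Item 0.59 -> new Bin 4
  Item 0.83 -> new Bin 5
Total bins used = 5

5


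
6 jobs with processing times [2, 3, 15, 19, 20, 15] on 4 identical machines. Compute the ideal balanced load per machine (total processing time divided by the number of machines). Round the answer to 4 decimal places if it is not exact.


Total processing time = 2 + 3 + 15 + 19 + 20 + 15 = 74
Number of machines = 4
Ideal balanced load = 74 / 4 = 18.5

18.5


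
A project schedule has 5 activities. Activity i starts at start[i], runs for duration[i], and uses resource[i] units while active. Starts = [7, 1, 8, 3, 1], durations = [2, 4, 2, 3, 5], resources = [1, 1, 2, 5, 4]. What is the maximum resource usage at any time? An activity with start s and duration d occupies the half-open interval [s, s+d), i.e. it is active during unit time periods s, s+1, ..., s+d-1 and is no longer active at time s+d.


Each activity i is active on [start_i, start_i + duration_i).
Compute total resource usage per time slot:
  t=0: active resources = [], total = 0
  t=1: active resources = [1, 4], total = 5
  t=2: active resources = [1, 4], total = 5
  t=3: active resources = [1, 5, 4], total = 10
  t=4: active resources = [1, 5, 4], total = 10
  t=5: active resources = [5, 4], total = 9
  t=6: active resources = [], total = 0
  t=7: active resources = [1], total = 1
  t=8: active resources = [1, 2], total = 3
  t=9: active resources = [2], total = 2
Peak resource demand = 10

10


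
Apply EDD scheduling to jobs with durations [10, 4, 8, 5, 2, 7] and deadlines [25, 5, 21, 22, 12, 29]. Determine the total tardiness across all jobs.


Sort by due date (EDD order): [(4, 5), (2, 12), (8, 21), (5, 22), (10, 25), (7, 29)]
Compute completion times and tardiness:
  Job 1: p=4, d=5, C=4, tardiness=max(0,4-5)=0
  Job 2: p=2, d=12, C=6, tardiness=max(0,6-12)=0
  Job 3: p=8, d=21, C=14, tardiness=max(0,14-21)=0
  Job 4: p=5, d=22, C=19, tardiness=max(0,19-22)=0
  Job 5: p=10, d=25, C=29, tardiness=max(0,29-25)=4
  Job 6: p=7, d=29, C=36, tardiness=max(0,36-29)=7
Total tardiness = 11

11


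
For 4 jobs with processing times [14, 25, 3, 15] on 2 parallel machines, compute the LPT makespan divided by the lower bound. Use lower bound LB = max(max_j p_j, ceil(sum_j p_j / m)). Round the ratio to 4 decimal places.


LPT order: [25, 15, 14, 3]
Machine loads after assignment: [28, 29]
LPT makespan = 29
Lower bound = max(max_job, ceil(total/2)) = max(25, 29) = 29
Ratio = 29 / 29 = 1.0

1.0


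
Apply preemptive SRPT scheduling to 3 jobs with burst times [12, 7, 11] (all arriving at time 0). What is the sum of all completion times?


Since all jobs arrive at t=0, SRPT equals SPT ordering.
SPT order: [7, 11, 12]
Completion times:
  Job 1: p=7, C=7
  Job 2: p=11, C=18
  Job 3: p=12, C=30
Total completion time = 7 + 18 + 30 = 55

55


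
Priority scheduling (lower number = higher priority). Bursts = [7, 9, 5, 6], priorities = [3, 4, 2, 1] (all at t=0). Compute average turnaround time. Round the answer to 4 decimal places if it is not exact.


Sort by priority (ascending = highest first):
Order: [(1, 6), (2, 5), (3, 7), (4, 9)]
Completion times:
  Priority 1, burst=6, C=6
  Priority 2, burst=5, C=11
  Priority 3, burst=7, C=18
  Priority 4, burst=9, C=27
Average turnaround = 62/4 = 15.5

15.5


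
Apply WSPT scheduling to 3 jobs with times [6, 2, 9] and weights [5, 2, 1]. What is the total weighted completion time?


Compute p/w ratios and sort ascending (WSPT): [(2, 2), (6, 5), (9, 1)]
Compute weighted completion times:
  Job (p=2,w=2): C=2, w*C=2*2=4
  Job (p=6,w=5): C=8, w*C=5*8=40
  Job (p=9,w=1): C=17, w*C=1*17=17
Total weighted completion time = 61

61


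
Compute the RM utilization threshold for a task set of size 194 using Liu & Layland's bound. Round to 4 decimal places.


Compute 2^(1/194) = 1.0035793141
Subtract 1: 1.0035793141 - 1 = 0.0035793141
Multiply by n: 194 * 0.0035793141 = 0.6943869354
Round to 4 dp: 0.6944

0.6944


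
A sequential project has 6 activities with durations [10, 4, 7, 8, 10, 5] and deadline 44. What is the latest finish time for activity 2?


LF(activity 2) = deadline - sum of successor durations
Successors: activities 3 through 6 with durations [7, 8, 10, 5]
Sum of successor durations = 30
LF = 44 - 30 = 14

14


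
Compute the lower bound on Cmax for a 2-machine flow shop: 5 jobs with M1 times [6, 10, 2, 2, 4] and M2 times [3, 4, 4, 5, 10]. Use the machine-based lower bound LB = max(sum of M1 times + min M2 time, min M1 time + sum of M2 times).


LB1 = sum(M1 times) + min(M2 times) = 24 + 3 = 27
LB2 = min(M1 times) + sum(M2 times) = 2 + 26 = 28
Lower bound = max(LB1, LB2) = max(27, 28) = 28

28


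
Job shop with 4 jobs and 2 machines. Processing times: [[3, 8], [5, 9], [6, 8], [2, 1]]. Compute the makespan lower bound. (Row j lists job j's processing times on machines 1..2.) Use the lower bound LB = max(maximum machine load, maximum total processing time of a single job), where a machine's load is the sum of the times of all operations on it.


Machine loads:
  Machine 1: 3 + 5 + 6 + 2 = 16
  Machine 2: 8 + 9 + 8 + 1 = 26
Max machine load = 26
Job totals:
  Job 1: 11
  Job 2: 14
  Job 3: 14
  Job 4: 3
Max job total = 14
Lower bound = max(26, 14) = 26

26


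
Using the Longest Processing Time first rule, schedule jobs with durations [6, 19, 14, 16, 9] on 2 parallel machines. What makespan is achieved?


Sort jobs in decreasing order (LPT): [19, 16, 14, 9, 6]
Assign each job to the least loaded machine:
  Machine 1: jobs [19, 9, 6], load = 34
  Machine 2: jobs [16, 14], load = 30
Makespan = max load = 34

34


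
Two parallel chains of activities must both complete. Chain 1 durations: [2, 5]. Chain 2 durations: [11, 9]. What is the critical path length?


Path A total = 2 + 5 = 7
Path B total = 11 + 9 = 20
Critical path = longest path = max(7, 20) = 20

20


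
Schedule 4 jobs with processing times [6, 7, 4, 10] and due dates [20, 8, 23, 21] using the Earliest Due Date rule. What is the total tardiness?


Sort by due date (EDD order): [(7, 8), (6, 20), (10, 21), (4, 23)]
Compute completion times and tardiness:
  Job 1: p=7, d=8, C=7, tardiness=max(0,7-8)=0
  Job 2: p=6, d=20, C=13, tardiness=max(0,13-20)=0
  Job 3: p=10, d=21, C=23, tardiness=max(0,23-21)=2
  Job 4: p=4, d=23, C=27, tardiness=max(0,27-23)=4
Total tardiness = 6

6


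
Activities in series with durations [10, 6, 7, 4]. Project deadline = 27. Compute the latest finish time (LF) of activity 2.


LF(activity 2) = deadline - sum of successor durations
Successors: activities 3 through 4 with durations [7, 4]
Sum of successor durations = 11
LF = 27 - 11 = 16

16


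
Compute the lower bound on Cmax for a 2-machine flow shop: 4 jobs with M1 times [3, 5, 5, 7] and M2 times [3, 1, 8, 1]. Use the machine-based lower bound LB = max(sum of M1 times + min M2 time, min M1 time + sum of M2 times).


LB1 = sum(M1 times) + min(M2 times) = 20 + 1 = 21
LB2 = min(M1 times) + sum(M2 times) = 3 + 13 = 16
Lower bound = max(LB1, LB2) = max(21, 16) = 21

21


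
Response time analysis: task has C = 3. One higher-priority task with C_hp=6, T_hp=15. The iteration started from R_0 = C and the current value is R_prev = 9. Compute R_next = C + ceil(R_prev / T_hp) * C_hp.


R_next = C + ceil(R_prev / T_hp) * C_hp
ceil(9 / 15) = ceil(0.6) = 1
Interference = 1 * 6 = 6
R_next = 3 + 6 = 9
R_next = R_prev, so the iteration has converged (response time = 9).

9


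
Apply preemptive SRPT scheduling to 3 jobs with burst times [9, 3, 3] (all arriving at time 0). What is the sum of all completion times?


Since all jobs arrive at t=0, SRPT equals SPT ordering.
SPT order: [3, 3, 9]
Completion times:
  Job 1: p=3, C=3
  Job 2: p=3, C=6
  Job 3: p=9, C=15
Total completion time = 3 + 6 + 15 = 24

24


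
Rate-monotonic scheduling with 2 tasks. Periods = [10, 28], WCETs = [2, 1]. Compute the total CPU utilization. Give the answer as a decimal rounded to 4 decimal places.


Compute individual utilizations (exact fractions):
  Task 1: C/T = 2/10 = 1/5 (approx. 0.2)
  Task 2: C/T = 1/28 (approx. 0.0357)
Total utilization U = 1/5 + 1/28 = 33/140
Rounded to 4 decimal places: U = 0.2357
RM (Liu & Layland) bound for 2 tasks = 0.828427; compare with U = 33/140 (approx. 0.235714)
U <= bound, so schedulable by RM sufficient condition.

0.2357


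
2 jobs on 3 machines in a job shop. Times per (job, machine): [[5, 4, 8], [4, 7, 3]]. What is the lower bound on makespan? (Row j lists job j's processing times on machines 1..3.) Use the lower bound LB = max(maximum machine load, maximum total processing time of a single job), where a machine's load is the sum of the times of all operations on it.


Machine loads:
  Machine 1: 5 + 4 = 9
  Machine 2: 4 + 7 = 11
  Machine 3: 8 + 3 = 11
Max machine load = 11
Job totals:
  Job 1: 17
  Job 2: 14
Max job total = 17
Lower bound = max(11, 17) = 17

17


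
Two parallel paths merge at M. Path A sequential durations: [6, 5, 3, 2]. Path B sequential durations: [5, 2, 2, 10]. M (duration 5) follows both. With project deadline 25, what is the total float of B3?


Forward pass: ES(B3) = sum of predecessors on chain B = 7
EF = ES + duration = 7 + 2 = 9
Backward pass: LF(M) = deadline = 25; LS(M) = 25 - 5 = 20
LF(B3) = LS(M) - sum(successors on chain B) = 20 - 10 = 10
LS = LF - duration = 10 - 2 = 8
Total float = LS - ES = 8 - 7 = 1

1


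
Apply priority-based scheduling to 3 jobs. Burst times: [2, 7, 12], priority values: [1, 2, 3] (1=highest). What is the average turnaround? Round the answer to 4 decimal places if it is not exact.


Sort by priority (ascending = highest first):
Order: [(1, 2), (2, 7), (3, 12)]
Completion times:
  Priority 1, burst=2, C=2
  Priority 2, burst=7, C=9
  Priority 3, burst=12, C=21
Average turnaround = 32/3 = 10.6667

10.6667


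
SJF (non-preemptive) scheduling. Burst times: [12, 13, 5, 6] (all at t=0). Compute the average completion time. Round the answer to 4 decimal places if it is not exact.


SJF order (ascending): [5, 6, 12, 13]
Completion times:
  Job 1: burst=5, C=5
  Job 2: burst=6, C=11
  Job 3: burst=12, C=23
  Job 4: burst=13, C=36
Average completion = 75/4 = 18.75

18.75
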